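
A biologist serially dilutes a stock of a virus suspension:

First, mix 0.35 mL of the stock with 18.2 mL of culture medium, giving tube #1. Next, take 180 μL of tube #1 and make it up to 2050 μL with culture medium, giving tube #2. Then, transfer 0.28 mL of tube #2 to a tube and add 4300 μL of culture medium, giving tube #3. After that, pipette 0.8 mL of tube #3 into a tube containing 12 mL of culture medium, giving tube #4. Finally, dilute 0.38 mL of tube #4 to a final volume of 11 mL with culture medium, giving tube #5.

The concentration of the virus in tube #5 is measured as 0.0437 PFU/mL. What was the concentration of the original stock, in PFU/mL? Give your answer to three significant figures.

2.00 × 10^5 PFU/mL

Step 1: 0.35 mL + 18.2 mL = 18.55 mL total → factor 18.55/0.35 = 53
Step 2: 180 μL brought to 2050 μL → factor 2050/180 = 11.389
Step 3: 0.28 mL + 4300 μL = 4.58 mL total → factor 4.58/0.28 = 16.357
Step 4: 0.8 mL + 12 mL = 12.8 mL total → factor 12.8/0.8 = 16
Step 5: 0.38 mL brought to 11 mL → factor 11/0.38 = 28.947
Overall dilution factor = 53 × 11.389 × 16.357 × 16 × 28.947 = 4.5729 × 10^6
Stock = 0.0437 PFU/mL × 4.5729 × 10^6 = 2.00 × 10^5 PFU/mL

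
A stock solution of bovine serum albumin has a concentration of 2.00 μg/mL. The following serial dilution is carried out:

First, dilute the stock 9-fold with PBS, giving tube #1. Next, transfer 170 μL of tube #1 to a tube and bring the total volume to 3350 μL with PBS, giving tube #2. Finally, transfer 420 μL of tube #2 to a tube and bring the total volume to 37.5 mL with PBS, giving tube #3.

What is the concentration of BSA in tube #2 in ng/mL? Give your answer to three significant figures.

Step 1: 9-fold → factor 9
Step 2: 170 μL brought to 3350 μL → factor 3350/170 = 19.706
Dilution factor through tube #2 = 9 × 19.706 = 177.35
[tube #2] = 2.00 μg/mL / 177.35 = 0.01128 μg/mL = 11.3 ng/mL

11.3 ng/mL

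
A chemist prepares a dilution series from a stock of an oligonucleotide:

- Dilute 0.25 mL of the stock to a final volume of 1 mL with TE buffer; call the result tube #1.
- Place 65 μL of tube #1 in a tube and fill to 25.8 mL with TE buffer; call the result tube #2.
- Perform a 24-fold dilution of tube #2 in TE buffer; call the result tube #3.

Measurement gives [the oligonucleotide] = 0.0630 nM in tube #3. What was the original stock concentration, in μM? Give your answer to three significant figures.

Step 1: 0.25 mL brought to 1 mL → factor 1/0.25 = 4
Step 2: 65 μL brought to 25.8 mL → factor 25800/65 = 396.92
Step 3: 24-fold → factor 24
Overall dilution factor = 4 × 396.92 × 24 = 38105
Stock = 0.0630 nM × 38105 = 2401 nM = 2.40 μM

2.40 μM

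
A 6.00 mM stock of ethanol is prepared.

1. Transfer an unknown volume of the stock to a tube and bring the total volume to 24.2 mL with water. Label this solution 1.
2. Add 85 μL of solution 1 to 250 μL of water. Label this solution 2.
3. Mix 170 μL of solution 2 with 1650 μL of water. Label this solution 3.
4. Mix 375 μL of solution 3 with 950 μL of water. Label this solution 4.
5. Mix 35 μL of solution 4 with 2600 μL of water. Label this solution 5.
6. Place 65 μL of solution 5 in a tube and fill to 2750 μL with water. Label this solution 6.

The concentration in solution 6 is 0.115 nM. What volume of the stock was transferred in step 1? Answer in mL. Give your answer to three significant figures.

0.220 mL

Step 1: v brought to 24.2 mL → factor = 24.2 mL/v
Step 2: 85 μL + 250 μL = 335 μL total → factor 335/85 = 3.9412
Step 3: 170 μL + 1650 μL = 1820 μL total → factor 1820/170 = 10.706
Step 4: 375 μL + 950 μL = 1325 μL total → factor 1325/375 = 3.5333
Step 5: 35 μL + 2600 μL = 2635 μL total → factor 2635/35 = 75.286
Step 6: 65 μL brought to 2750 μL → factor 2750/65 = 42.308
Product of known-step factors = 4.7486 × 10^5
Overall factor = 6.00 mM / (0.115 nM) = 5.2174 × 10^7
Step-1 factor = 5.2174 × 10^7 / 4.7486 × 10^5 = 109.87
v = 24.2 mL / 109.87 = 0.220 mL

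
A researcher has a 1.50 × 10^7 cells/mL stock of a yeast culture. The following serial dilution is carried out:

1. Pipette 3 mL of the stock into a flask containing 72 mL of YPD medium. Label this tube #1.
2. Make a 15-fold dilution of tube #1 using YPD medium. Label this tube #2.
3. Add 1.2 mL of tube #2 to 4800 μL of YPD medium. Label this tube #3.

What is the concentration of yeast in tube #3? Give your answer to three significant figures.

8.00 × 10^3 cells/mL

Step 1: 3 mL + 72 mL = 75 mL total → factor 75/3 = 25
Step 2: 15-fold → factor 15
Step 3: 1.2 mL + 4800 μL = 6 mL total → factor 6/1.2 = 5
Overall dilution factor = 25 × 15 × 5 = 1875
Final = 1.50 × 10^7 cells/mL / 1875 = 8.00 × 10^3 cells/mL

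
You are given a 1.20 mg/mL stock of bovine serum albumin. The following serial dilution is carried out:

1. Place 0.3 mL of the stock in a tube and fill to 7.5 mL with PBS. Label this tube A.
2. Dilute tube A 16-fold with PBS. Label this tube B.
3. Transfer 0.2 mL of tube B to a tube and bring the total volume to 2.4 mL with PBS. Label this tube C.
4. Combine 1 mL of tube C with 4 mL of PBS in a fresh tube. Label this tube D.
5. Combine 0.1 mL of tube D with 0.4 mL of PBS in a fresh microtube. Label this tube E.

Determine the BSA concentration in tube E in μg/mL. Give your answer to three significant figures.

0.0100 μg/mL

Step 1: 0.3 mL brought to 7.5 mL → factor 7.5/0.3 = 25
Step 2: 16-fold → factor 16
Step 3: 0.2 mL brought to 2.4 mL → factor 2.4/0.2 = 12
Step 4: 1 mL + 4 mL = 5 mL total → factor 5/1 = 5
Step 5: 0.1 mL + 0.4 mL = 0.5 mL total → factor 0.5/0.1 = 5
Overall dilution factor = 25 × 16 × 12 × 5 × 5 = 1.2 × 10^5
Final = 1.20 mg/mL / 1.2 × 10^5 = 1.000 × 10^-5 mg/mL = 0.0100 μg/mL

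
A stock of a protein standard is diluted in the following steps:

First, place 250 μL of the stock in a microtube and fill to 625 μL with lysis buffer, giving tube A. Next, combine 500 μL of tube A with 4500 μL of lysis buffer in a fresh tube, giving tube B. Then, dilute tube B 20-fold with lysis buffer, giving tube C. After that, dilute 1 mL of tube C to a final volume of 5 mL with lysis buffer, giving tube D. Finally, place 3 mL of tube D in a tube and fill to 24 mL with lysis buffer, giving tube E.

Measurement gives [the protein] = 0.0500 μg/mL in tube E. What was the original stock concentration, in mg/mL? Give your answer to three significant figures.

Step 1: 250 μL brought to 625 μL → factor 625/250 = 2.5
Step 2: 500 μL + 4500 μL = 5000 μL total → factor 5000/500 = 10
Step 3: 20-fold → factor 20
Step 4: 1 mL brought to 5 mL → factor 5/1 = 5
Step 5: 3 mL brought to 24 mL → factor 24/3 = 8
Overall dilution factor = 2.5 × 10 × 20 × 5 × 8 = 20000
Stock = 0.0500 μg/mL × 20000 = 1000 μg/mL = 1.00 mg/mL

1.00 mg/mL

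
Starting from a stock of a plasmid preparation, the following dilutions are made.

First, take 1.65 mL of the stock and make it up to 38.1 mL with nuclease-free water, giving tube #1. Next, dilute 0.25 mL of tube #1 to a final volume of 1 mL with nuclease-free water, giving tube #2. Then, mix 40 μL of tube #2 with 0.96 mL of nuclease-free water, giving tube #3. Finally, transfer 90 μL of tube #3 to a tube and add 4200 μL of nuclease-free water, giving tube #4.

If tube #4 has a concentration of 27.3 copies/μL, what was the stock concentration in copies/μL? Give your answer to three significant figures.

Step 1: 1.65 mL brought to 38.1 mL → factor 38.1/1.65 = 23.091
Step 2: 0.25 mL brought to 1 mL → factor 1/0.25 = 4
Step 3: 40 μL + 0.96 mL = 1000 μL total → factor 1000/40 = 25
Step 4: 90 μL + 4200 μL = 4290 μL total → factor 4290/90 = 47.667
Overall dilution factor = 23.091 × 4 × 25 × 47.667 = 1.1007 × 10^5
Stock = 27.3 copies/μL × 1.1007 × 10^5 = 3.00 × 10^6 copies/μL

3.00 × 10^6 copies/μL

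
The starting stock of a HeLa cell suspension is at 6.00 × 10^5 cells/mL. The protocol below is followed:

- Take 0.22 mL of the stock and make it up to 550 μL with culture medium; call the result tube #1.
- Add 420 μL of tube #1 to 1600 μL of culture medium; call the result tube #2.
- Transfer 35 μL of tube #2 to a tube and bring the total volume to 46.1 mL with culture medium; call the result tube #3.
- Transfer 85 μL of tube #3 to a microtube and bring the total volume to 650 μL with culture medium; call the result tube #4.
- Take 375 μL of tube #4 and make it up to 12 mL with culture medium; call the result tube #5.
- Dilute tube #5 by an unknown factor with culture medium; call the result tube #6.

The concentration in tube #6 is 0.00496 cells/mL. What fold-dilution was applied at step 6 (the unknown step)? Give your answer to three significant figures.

31.2-fold

Step 1: 0.22 mL brought to 550 μL → factor 0.55/0.22 = 2.5
Step 2: 420 μL + 1600 μL = 2020 μL total → factor 2020/420 = 4.8095
Step 3: 35 μL brought to 46.1 mL → factor 46100/35 = 1317.1
Step 4: 85 μL brought to 650 μL → factor 650/85 = 7.6471
Step 5: 375 μL brought to 12 mL → factor 12000/375 = 32
Step 6: unknown factor x
Product of known-step factors = 3.8754 × 10^6
Overall factor = 6.00 × 10^5 cells/mL / (0.00496 cells/mL) = 1.2097 × 10^8
x = 1.2097 × 10^8 / 3.8754 × 10^6 = 31.2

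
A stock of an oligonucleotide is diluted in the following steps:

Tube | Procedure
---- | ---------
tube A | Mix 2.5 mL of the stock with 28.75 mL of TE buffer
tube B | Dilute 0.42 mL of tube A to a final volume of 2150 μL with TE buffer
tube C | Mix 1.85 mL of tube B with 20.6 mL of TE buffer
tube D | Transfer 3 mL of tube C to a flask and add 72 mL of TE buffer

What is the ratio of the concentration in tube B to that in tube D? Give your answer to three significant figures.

Step 1: 2.5 mL + 28.75 mL = 31.25 mL total → factor 31.25/2.5 = 12.5
Step 2: 0.42 mL brought to 2150 μL → factor 2.15/0.42 = 5.119
Step 3: 1.85 mL + 20.6 mL = 22.45 mL total → factor 22.45/1.85 = 12.135
Step 4: 3 mL + 72 mL = 75 mL total → factor 75/3 = 25
Dilution factor to tube B = 63.988; to tube D = 19413
[tube B]/[tube D] = (factor to tube D)/(factor to tube B) = 19413/63.988 = 303

303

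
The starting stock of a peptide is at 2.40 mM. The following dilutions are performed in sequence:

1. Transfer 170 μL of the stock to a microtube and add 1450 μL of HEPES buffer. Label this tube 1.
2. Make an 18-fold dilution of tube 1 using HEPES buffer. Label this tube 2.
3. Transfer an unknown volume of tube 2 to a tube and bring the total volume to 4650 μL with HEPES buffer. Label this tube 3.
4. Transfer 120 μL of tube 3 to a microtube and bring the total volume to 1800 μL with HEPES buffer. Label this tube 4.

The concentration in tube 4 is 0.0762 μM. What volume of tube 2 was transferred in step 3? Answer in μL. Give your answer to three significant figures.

Step 1: 170 μL + 1450 μL = 1620 μL total → factor 1620/170 = 9.5294
Step 2: 18-fold → factor 18
Step 3: v brought to 4650 μL → factor = 4650 μL/v
Step 4: 120 μL brought to 1800 μL → factor 1800/120 = 15
Product of known-step factors = 2572.9
Overall factor = 2.40 mM / (0.0762 μM) = 31496
Step-3 factor = 31496 / 2572.9 = 12.241
v = 4650 μL / 12.241 = 380 μL

380 μL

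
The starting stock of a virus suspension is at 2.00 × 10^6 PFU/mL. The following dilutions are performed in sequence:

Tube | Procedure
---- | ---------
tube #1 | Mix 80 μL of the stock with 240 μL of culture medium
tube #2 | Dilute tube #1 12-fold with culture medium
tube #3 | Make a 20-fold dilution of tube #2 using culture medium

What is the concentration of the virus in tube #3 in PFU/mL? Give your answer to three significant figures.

Step 1: 80 μL + 240 μL = 320 μL total → factor 320/80 = 4
Step 2: 12-fold → factor 12
Step 3: 20-fold → factor 20
Overall dilution factor = 4 × 12 × 20 = 960
Final = 2.00 × 10^6 PFU/mL / 960 = 2.08 × 10^3 PFU/mL

2.08 × 10^3 PFU/mL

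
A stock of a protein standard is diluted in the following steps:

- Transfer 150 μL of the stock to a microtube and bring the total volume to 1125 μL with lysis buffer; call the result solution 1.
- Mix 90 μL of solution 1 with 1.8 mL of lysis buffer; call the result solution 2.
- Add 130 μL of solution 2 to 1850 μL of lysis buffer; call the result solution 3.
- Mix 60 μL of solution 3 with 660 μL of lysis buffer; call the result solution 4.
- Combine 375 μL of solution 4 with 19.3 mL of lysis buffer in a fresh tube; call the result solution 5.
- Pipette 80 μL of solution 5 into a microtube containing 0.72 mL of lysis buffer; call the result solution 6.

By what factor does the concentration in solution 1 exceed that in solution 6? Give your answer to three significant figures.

2.01 × 10^6

Step 1: 150 μL brought to 1125 μL → factor 1125/150 = 7.5
Step 2: 90 μL + 1.8 mL = 1890 μL total → factor 1890/90 = 21
Step 3: 130 μL + 1850 μL = 1980 μL total → factor 1980/130 = 15.231
Step 4: 60 μL + 660 μL = 720 μL total → factor 720/60 = 12
Step 5: 375 μL + 19.3 mL = 19675 μL total → factor 19675/375 = 52.467
Step 6: 80 μL + 0.72 mL = 800 μL total → factor 800/80 = 10
Dilution factor to solution 1 = 7.5; to solution 6 = 1.5103 × 10^7
[solution 1]/[solution 6] = (factor to solution 6)/(factor to solution 1) = 1.5103 × 10^7/7.5 = 2.01 × 10^6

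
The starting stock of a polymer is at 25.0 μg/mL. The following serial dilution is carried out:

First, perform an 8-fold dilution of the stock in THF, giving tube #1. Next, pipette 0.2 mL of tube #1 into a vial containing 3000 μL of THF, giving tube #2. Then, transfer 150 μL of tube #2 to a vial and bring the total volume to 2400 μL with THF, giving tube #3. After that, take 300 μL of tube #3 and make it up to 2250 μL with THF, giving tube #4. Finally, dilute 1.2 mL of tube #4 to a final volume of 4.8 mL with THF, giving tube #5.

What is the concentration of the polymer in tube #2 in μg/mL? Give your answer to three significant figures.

Step 1: 8-fold → factor 8
Step 2: 0.2 mL + 3000 μL = 3.2 mL total → factor 3.2/0.2 = 16
Dilution factor through tube #2 = 8 × 16 = 128
[tube #2] = 25.0 μg/mL / 128 = 0.195 μg/mL

0.195 μg/mL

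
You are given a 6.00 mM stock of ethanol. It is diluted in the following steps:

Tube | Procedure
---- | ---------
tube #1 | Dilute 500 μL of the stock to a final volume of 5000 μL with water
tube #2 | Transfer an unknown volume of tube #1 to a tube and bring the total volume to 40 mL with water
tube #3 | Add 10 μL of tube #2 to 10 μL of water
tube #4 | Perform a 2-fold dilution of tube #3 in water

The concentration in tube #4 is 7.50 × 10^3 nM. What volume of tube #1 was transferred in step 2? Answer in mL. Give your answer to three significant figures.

Step 1: 500 μL brought to 5000 μL → factor 5000/500 = 10
Step 2: v brought to 40 mL → factor = 40 mL/v
Step 3: 10 μL + 10 μL = 20 μL total → factor 20/10 = 2
Step 4: 2-fold → factor 2
Product of known-step factors = 40
Overall factor = 6.00 mM / (7.50 × 10^3 nM) = 800
Step-2 factor = 800 / 40 = 20
v = 40 mL / 20 = 2.00 mL

2.00 mL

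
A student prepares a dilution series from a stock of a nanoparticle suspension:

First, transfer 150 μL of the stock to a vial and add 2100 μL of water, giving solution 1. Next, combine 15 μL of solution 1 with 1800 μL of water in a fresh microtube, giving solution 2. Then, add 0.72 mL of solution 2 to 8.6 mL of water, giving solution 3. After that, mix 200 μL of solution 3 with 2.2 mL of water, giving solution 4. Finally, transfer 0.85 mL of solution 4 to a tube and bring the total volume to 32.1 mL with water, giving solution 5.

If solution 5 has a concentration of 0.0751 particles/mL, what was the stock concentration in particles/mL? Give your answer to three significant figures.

8.00 × 10^5 particles/mL

Step 1: 150 μL + 2100 μL = 2250 μL total → factor 2250/150 = 15
Step 2: 15 μL + 1800 μL = 1815 μL total → factor 1815/15 = 121
Step 3: 0.72 mL + 8.6 mL = 9.32 mL total → factor 9.32/0.72 = 12.944
Step 4: 200 μL + 2.2 mL = 2400 μL total → factor 2400/200 = 12
Step 5: 0.85 mL brought to 32.1 mL → factor 32.1/0.85 = 37.765
Overall dilution factor = 15 × 121 × 12.944 × 12 × 37.765 = 1.0647 × 10^7
Stock = 0.0751 particles/mL × 1.0647 × 10^7 = 8.00 × 10^5 particles/mL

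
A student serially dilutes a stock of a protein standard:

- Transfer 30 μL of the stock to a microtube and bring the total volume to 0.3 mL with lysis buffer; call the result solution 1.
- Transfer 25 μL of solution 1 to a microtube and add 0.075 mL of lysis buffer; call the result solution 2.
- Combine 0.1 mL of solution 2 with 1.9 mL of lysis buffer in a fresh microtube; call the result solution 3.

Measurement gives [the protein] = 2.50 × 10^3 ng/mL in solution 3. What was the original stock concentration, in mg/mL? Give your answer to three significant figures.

Step 1: 30 μL brought to 0.3 mL → factor 300/30 = 10
Step 2: 25 μL + 0.075 mL = 100 μL total → factor 100/25 = 4
Step 3: 0.1 mL + 1.9 mL = 2 mL total → factor 2/0.1 = 20
Overall dilution factor = 10 × 4 × 20 = 800
Stock = 2.50 × 10^3 ng/mL × 800 = 2.000 × 10^6 ng/mL = 2.00 mg/mL

2.00 mg/mL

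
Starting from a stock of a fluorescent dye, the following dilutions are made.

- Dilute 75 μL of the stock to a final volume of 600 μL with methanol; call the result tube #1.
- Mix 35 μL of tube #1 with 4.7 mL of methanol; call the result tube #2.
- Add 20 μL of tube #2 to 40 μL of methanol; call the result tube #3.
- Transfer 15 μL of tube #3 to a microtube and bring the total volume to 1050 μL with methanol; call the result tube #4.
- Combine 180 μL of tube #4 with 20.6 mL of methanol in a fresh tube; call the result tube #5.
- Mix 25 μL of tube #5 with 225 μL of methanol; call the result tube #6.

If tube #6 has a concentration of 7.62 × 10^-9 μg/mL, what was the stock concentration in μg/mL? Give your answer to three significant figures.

2.00 μg/mL

Step 1: 75 μL brought to 600 μL → factor 600/75 = 8
Step 2: 35 μL + 4.7 mL = 4735 μL total → factor 4735/35 = 135.29
Step 3: 20 μL + 40 μL = 60 μL total → factor 60/20 = 3
Step 4: 15 μL brought to 1050 μL → factor 1050/15 = 70
Step 5: 180 μL + 20.6 mL = 20780 μL total → factor 20780/180 = 115.44
Step 6: 25 μL + 225 μL = 250 μL total → factor 250/25 = 10
Overall dilution factor = 8 × 135.29 × 3 × 70 × 115.44 × 10 = 2.6238 × 10^8
Stock = 7.62 × 10^-9 μg/mL × 2.6238 × 10^8 = 2.00 μg/mL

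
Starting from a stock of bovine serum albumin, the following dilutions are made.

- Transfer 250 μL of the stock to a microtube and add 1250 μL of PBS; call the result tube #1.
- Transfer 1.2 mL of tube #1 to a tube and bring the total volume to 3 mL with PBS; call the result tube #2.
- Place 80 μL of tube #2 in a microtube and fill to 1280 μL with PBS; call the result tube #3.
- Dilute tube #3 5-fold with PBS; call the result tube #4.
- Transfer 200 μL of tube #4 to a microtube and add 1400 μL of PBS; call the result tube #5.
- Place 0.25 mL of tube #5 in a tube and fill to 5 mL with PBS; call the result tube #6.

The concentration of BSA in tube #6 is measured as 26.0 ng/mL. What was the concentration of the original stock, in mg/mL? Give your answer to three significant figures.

4.99 mg/mL

Step 1: 250 μL + 1250 μL = 1500 μL total → factor 1500/250 = 6
Step 2: 1.2 mL brought to 3 mL → factor 3/1.2 = 2.5
Step 3: 80 μL brought to 1280 μL → factor 1280/80 = 16
Step 4: 5-fold → factor 5
Step 5: 200 μL + 1400 μL = 1600 μL total → factor 1600/200 = 8
Step 6: 0.25 mL brought to 5 mL → factor 5/0.25 = 20
Overall dilution factor = 6 × 2.5 × 16 × 5 × 8 × 20 = 1.92 × 10^5
Stock = 26.0 ng/mL × 1.92 × 10^5 = 4.992 × 10^6 ng/mL = 4.99 mg/mL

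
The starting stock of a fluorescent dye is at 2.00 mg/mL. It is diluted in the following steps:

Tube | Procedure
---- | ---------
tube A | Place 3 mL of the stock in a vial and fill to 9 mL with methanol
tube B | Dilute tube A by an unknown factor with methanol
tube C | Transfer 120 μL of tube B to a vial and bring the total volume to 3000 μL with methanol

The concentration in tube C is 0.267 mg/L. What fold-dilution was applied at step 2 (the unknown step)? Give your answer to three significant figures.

Step 1: 3 mL brought to 9 mL → factor 9/3 = 3
Step 2: unknown factor x
Step 3: 120 μL brought to 3000 μL → factor 3000/120 = 25
Product of known-step factors = 75
Overall factor = 2.00 mg/mL / (0.267 mg/L) = 7490.6
x = 7490.6 / 75 = 99.9

99.9-fold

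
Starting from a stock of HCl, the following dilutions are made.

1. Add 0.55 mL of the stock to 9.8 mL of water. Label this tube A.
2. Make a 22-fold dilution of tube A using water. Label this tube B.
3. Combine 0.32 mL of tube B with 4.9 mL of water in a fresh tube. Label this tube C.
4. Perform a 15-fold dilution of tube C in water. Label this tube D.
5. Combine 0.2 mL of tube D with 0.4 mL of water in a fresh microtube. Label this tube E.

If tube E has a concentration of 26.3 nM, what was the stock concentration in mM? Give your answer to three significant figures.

Step 1: 0.55 mL + 9.8 mL = 10.35 mL total → factor 10.35/0.55 = 18.818
Step 2: 22-fold → factor 22
Step 3: 0.32 mL + 4.9 mL = 5.22 mL total → factor 5.22/0.32 = 16.312
Step 4: 15-fold → factor 15
Step 5: 0.2 mL + 0.4 mL = 0.6 mL total → factor 0.6/0.2 = 3
Overall dilution factor = 18.818 × 22 × 16.312 × 15 × 3 = 3.039 × 10^5
Stock = 26.3 nM × 3.039 × 10^5 = 7.993 × 10^6 nM = 7.99 mM

7.99 mM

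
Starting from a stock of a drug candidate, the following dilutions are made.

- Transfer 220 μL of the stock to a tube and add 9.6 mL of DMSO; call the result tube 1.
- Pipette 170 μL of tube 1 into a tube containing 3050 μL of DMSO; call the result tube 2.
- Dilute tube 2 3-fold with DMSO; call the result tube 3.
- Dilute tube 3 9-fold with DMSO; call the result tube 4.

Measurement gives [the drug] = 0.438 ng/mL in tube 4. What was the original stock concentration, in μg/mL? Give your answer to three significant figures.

Step 1: 220 μL + 9.6 mL = 9820 μL total → factor 9820/220 = 44.636
Step 2: 170 μL + 3050 μL = 3220 μL total → factor 3220/170 = 18.941
Step 3: 3-fold → factor 3
Step 4: 9-fold → factor 9
Overall dilution factor = 44.636 × 18.941 × 3 × 9 = 22828
Stock = 0.438 ng/mL × 22828 = 9998 ng/mL = 10.0 μg/mL

10.0 μg/mL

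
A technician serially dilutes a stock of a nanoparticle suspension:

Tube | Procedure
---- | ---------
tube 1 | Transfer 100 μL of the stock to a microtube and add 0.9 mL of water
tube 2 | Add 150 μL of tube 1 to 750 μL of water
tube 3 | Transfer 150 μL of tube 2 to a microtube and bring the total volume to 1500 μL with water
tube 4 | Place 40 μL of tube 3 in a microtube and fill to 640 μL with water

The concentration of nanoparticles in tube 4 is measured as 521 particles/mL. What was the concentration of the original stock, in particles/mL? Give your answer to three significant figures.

Step 1: 100 μL + 0.9 mL = 1000 μL total → factor 1000/100 = 10
Step 2: 150 μL + 750 μL = 900 μL total → factor 900/150 = 6
Step 3: 150 μL brought to 1500 μL → factor 1500/150 = 10
Step 4: 40 μL brought to 640 μL → factor 640/40 = 16
Overall dilution factor = 10 × 6 × 10 × 16 = 9600
Stock = 521 particles/mL × 9600 = 5.00 × 10^6 particles/mL

5.00 × 10^6 particles/mL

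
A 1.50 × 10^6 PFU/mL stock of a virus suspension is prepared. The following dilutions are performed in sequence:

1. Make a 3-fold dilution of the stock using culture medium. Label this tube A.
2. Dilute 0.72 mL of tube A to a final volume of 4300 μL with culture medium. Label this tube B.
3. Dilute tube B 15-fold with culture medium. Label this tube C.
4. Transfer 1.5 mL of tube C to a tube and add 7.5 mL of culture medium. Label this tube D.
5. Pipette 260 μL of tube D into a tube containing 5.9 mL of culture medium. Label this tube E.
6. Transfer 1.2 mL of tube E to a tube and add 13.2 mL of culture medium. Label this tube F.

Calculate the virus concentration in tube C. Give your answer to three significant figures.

Step 1: 3-fold → factor 3
Step 2: 0.72 mL brought to 4300 μL → factor 4.3/0.72 = 5.9722
Step 3: 15-fold → factor 15
Dilution factor through tube C = 3 × 5.9722 × 15 = 268.75
[tube C] = 1.50 × 10^6 PFU/mL / 268.75 = 5.58 × 10^3 PFU/mL

5.58 × 10^3 PFU/mL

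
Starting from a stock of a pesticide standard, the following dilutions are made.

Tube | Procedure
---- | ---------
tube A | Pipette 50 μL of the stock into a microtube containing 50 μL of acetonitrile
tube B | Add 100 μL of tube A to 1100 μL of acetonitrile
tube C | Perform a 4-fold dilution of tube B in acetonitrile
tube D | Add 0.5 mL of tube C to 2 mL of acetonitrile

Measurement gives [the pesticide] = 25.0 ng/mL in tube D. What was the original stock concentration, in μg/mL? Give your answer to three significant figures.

12.0 μg/mL

Step 1: 50 μL + 50 μL = 100 μL total → factor 100/50 = 2
Step 2: 100 μL + 1100 μL = 1200 μL total → factor 1200/100 = 12
Step 3: 4-fold → factor 4
Step 4: 0.5 mL + 2 mL = 2.5 mL total → factor 2.5/0.5 = 5
Overall dilution factor = 2 × 12 × 4 × 5 = 480
Stock = 25.0 ng/mL × 480 = 1.200 × 10^4 ng/mL = 12.0 μg/mL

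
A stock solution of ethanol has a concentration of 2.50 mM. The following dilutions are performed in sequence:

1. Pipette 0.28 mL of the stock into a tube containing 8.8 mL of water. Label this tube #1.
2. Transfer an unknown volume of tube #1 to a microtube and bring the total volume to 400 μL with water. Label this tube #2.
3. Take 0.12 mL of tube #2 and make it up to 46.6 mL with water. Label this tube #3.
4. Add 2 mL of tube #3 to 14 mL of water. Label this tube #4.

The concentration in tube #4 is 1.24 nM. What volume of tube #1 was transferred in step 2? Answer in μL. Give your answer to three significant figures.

20.0 μL

Step 1: 0.28 mL + 8.8 mL = 9.08 mL total → factor 9.08/0.28 = 32.429
Step 2: v brought to 400 μL → factor = 400 μL/v
Step 3: 0.12 mL brought to 46.6 mL → factor 46.6/0.12 = 388.33
Step 4: 2 mL + 14 mL = 16 mL total → factor 16/2 = 8
Product of known-step factors = 1.0074 × 10^5
Overall factor = 2.50 mM / (1.24 nM) = 2.0161 × 10^6
Step-2 factor = 2.0161 × 10^6 / 1.0074 × 10^5 = 20.012
v = 400 μL / 20.012 = 20.0 μL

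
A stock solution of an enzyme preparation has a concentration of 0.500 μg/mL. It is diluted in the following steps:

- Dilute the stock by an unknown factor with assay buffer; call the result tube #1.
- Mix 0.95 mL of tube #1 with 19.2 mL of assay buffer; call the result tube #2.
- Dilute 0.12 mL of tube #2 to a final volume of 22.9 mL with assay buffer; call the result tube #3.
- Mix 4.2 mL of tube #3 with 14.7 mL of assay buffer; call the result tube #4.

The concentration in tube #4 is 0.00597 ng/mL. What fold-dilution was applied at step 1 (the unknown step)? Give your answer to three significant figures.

4.60-fold

Step 1: unknown factor x
Step 2: 0.95 mL + 19.2 mL = 20.15 mL total → factor 20.15/0.95 = 21.211
Step 3: 0.12 mL brought to 22.9 mL → factor 22.9/0.12 = 190.83
Step 4: 4.2 mL + 14.7 mL = 18.9 mL total → factor 18.9/4.2 = 4.5
Product of known-step factors = 18215
Overall factor = 0.500 μg/mL / (0.00597 ng/mL) = 83752
x = 83752 / 18215 = 4.60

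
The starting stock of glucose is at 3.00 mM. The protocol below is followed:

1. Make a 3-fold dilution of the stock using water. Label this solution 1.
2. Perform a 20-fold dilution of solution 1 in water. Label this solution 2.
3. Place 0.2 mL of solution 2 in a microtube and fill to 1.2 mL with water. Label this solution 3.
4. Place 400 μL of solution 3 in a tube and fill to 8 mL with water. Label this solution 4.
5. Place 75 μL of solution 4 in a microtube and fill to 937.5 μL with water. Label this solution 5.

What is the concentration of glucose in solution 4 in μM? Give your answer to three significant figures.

0.417 μM

Step 1: 3-fold → factor 3
Step 2: 20-fold → factor 20
Step 3: 0.2 mL brought to 1.2 mL → factor 1.2/0.2 = 6
Step 4: 400 μL brought to 8 mL → factor 8000/400 = 20
Dilution factor through solution 4 = 3 × 20 × 6 × 20 = 7200
[solution 4] = 3.00 mM / 7200 = 0.0004167 mM = 0.417 μM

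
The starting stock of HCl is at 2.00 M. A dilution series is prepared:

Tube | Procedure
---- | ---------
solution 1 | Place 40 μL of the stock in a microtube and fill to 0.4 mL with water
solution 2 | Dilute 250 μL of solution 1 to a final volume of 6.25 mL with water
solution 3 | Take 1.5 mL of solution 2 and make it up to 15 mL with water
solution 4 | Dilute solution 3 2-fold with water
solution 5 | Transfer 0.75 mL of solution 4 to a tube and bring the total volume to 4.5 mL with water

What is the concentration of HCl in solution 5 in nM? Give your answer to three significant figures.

Step 1: 40 μL brought to 0.4 mL → factor 400/40 = 10
Step 2: 250 μL brought to 6.25 mL → factor 6250/250 = 25
Step 3: 1.5 mL brought to 15 mL → factor 15/1.5 = 10
Step 4: 2-fold → factor 2
Step 5: 0.75 mL brought to 4.5 mL → factor 4.5/0.75 = 6
Overall dilution factor = 10 × 25 × 10 × 2 × 6 = 30000
Final = 2.00 M / 30000 = 6.667 × 10^-5 M = 6.67 × 10^4 nM

6.67 × 10^4 nM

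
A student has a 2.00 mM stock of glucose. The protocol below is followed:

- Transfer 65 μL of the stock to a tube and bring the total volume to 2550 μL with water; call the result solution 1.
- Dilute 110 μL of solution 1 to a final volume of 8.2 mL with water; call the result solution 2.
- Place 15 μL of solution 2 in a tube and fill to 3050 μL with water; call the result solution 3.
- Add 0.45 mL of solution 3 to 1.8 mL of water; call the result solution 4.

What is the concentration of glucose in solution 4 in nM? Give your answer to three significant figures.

Step 1: 65 μL brought to 2550 μL → factor 2550/65 = 39.231
Step 2: 110 μL brought to 8.2 mL → factor 8200/110 = 74.545
Step 3: 15 μL brought to 3050 μL → factor 3050/15 = 203.33
Step 4: 0.45 mL + 1.8 mL = 2.25 mL total → factor 2.25/0.45 = 5
Overall dilution factor = 39.231 × 74.545 × 203.33 × 5 = 2.9732 × 10^6
Final = 2.00 mM / 2.9732 × 10^6 = 6.727 × 10^-7 mM = 0.673 nM

0.673 nM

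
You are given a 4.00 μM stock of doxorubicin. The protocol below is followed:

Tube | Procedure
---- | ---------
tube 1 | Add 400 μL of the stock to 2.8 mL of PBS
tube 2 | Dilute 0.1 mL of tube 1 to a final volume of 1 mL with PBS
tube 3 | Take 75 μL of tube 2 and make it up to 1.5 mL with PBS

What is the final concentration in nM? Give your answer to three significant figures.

2.50 nM

Step 1: 400 μL + 2.8 mL = 3200 μL total → factor 3200/400 = 8
Step 2: 0.1 mL brought to 1 mL → factor 1/0.1 = 10
Step 3: 75 μL brought to 1.5 mL → factor 1500/75 = 20
Overall dilution factor = 8 × 10 × 20 = 1600
Final = 4.00 μM / 1600 = 0.002500 μM = 2.50 nM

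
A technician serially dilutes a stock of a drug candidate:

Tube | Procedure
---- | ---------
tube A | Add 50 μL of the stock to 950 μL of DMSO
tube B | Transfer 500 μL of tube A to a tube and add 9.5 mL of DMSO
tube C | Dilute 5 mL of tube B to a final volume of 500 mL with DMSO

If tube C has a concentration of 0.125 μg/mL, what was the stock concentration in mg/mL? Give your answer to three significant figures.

Step 1: 50 μL + 950 μL = 1000 μL total → factor 1000/50 = 20
Step 2: 500 μL + 9.5 mL = 10000 μL total → factor 10000/500 = 20
Step 3: 5 mL brought to 500 mL → factor 500/5 = 100
Overall dilution factor = 20 × 20 × 100 = 40000
Stock = 0.125 μg/mL × 40000 = 5000 μg/mL = 5.00 mg/mL

5.00 mg/mL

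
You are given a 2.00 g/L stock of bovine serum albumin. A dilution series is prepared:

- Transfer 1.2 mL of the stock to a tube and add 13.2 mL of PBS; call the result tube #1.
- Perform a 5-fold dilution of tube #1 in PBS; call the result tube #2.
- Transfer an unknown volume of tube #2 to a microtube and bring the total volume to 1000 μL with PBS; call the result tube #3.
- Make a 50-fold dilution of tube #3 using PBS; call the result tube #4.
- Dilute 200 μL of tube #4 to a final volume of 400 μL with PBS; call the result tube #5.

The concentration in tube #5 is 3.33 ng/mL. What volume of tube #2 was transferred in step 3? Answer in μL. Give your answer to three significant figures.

9.99 μL

Step 1: 1.2 mL + 13.2 mL = 14.4 mL total → factor 14.4/1.2 = 12
Step 2: 5-fold → factor 5
Step 3: v brought to 1000 μL → factor = 1000 μL/v
Step 4: 50-fold → factor 50
Step 5: 200 μL brought to 400 μL → factor 400/200 = 2
Product of known-step factors = 6000
Overall factor = 2.00 g/L / (3.33 ng/mL) = 6.006 × 10^5
Step-3 factor = 6.006 × 10^5 / 6000 = 100.1
v = 1000 μL / 100.1 = 9.99 μL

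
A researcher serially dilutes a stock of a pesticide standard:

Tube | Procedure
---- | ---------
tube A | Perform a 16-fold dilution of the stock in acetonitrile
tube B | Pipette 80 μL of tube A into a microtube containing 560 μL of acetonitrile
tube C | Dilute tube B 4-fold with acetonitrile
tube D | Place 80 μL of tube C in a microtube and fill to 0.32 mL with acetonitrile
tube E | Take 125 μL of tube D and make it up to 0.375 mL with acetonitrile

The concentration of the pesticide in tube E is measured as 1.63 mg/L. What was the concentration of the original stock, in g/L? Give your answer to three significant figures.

10.0 g/L

Step 1: 16-fold → factor 16
Step 2: 80 μL + 560 μL = 640 μL total → factor 640/80 = 8
Step 3: 4-fold → factor 4
Step 4: 80 μL brought to 0.32 mL → factor 320/80 = 4
Step 5: 125 μL brought to 0.375 mL → factor 375/125 = 3
Overall dilution factor = 16 × 8 × 4 × 4 × 3 = 6144
Stock = 1.63 mg/L × 6144 = 1.001 × 10^4 mg/L = 10.0 g/L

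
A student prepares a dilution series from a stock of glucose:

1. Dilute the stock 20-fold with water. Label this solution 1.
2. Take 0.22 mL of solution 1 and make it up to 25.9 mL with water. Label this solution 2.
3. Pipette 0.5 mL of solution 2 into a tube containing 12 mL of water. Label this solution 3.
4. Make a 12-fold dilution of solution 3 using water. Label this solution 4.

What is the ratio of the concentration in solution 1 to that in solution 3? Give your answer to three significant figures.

Step 1: 20-fold → factor 20
Step 2: 0.22 mL brought to 25.9 mL → factor 25.9/0.22 = 117.73
Step 3: 0.5 mL + 12 mL = 12.5 mL total → factor 12.5/0.5 = 25
Dilution factor to solution 1 = 20; to solution 3 = 58864
[solution 1]/[solution 3] = (factor to solution 3)/(factor to solution 1) = 58864/20 = 2.94 × 10^3

2.94 × 10^3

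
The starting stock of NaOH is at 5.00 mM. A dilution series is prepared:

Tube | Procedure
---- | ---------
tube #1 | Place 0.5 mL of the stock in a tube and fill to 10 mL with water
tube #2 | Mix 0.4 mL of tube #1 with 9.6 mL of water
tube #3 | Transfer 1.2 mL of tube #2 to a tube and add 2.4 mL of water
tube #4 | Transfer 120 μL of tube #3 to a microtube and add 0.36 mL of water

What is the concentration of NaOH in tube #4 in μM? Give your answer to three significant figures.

Step 1: 0.5 mL brought to 10 mL → factor 10/0.5 = 20
Step 2: 0.4 mL + 9.6 mL = 10 mL total → factor 10/0.4 = 25
Step 3: 1.2 mL + 2.4 mL = 3.6 mL total → factor 3.6/1.2 = 3
Step 4: 120 μL + 0.36 mL = 480 μL total → factor 480/120 = 4
Overall dilution factor = 20 × 25 × 3 × 4 = 6000
Final = 5.00 mM / 6000 = 0.0008333 mM = 0.833 μM

0.833 μM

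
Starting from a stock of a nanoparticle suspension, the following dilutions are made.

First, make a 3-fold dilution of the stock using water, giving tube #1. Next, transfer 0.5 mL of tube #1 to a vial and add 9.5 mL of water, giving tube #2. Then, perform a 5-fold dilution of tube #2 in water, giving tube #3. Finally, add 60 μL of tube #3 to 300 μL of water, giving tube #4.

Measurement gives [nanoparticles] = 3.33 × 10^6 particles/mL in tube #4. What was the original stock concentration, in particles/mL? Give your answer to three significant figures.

Step 1: 3-fold → factor 3
Step 2: 0.5 mL + 9.5 mL = 10 mL total → factor 10/0.5 = 20
Step 3: 5-fold → factor 5
Step 4: 60 μL + 300 μL = 360 μL total → factor 360/60 = 6
Overall dilution factor = 3 × 20 × 5 × 6 = 1800
Stock = 3.33 × 10^6 particles/mL × 1800 = 5.99 × 10^9 particles/mL

5.99 × 10^9 particles/mL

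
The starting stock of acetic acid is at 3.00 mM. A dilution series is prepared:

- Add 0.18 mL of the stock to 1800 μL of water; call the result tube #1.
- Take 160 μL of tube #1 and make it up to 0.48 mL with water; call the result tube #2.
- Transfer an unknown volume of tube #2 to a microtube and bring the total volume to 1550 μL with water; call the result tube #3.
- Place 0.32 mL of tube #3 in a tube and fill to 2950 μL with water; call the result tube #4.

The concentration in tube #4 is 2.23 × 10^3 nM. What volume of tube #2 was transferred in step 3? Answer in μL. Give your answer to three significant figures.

351 μL

Step 1: 0.18 mL + 1800 μL = 1.98 mL total → factor 1.98/0.18 = 11
Step 2: 160 μL brought to 0.48 mL → factor 480/160 = 3
Step 3: v brought to 1550 μL → factor = 1550 μL/v
Step 4: 0.32 mL brought to 2950 μL → factor 2.95/0.32 = 9.2188
Product of known-step factors = 304.22
Overall factor = 3.00 mM / (2.23 × 10^3 nM) = 1345.3
Step-3 factor = 1345.3 / 304.22 = 4.4221
v = 1550 μL / 4.4221 = 351 μL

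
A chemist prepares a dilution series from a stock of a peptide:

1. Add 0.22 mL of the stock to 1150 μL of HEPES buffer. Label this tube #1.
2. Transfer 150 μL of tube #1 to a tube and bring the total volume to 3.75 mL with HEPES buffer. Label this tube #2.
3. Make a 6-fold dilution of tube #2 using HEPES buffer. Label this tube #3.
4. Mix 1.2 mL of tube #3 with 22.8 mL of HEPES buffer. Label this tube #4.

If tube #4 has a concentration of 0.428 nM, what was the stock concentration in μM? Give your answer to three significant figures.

8.00 μM

Step 1: 0.22 mL + 1150 μL = 1.37 mL total → factor 1.37/0.22 = 6.2273
Step 2: 150 μL brought to 3.75 mL → factor 3750/150 = 25
Step 3: 6-fold → factor 6
Step 4: 1.2 mL + 22.8 mL = 24 mL total → factor 24/1.2 = 20
Overall dilution factor = 6.2273 × 25 × 6 × 20 = 18682
Stock = 0.428 nM × 18682 = 7996 nM = 8.00 μM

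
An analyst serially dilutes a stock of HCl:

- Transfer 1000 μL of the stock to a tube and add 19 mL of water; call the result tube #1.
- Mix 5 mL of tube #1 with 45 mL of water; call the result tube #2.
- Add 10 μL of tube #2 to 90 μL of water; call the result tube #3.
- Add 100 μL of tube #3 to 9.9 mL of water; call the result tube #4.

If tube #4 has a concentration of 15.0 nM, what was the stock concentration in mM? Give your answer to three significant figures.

Step 1: 1000 μL + 19 mL = 20000 μL total → factor 20000/1000 = 20
Step 2: 5 mL + 45 mL = 50 mL total → factor 50/5 = 10
Step 3: 10 μL + 90 μL = 100 μL total → factor 100/10 = 10
Step 4: 100 μL + 9.9 mL = 10000 μL total → factor 10000/100 = 100
Overall dilution factor = 20 × 10 × 10 × 100 = 2 × 10^5
Stock = 15.0 nM × 2 × 10^5 = 3.000 × 10^6 nM = 3.00 mM

3.00 mM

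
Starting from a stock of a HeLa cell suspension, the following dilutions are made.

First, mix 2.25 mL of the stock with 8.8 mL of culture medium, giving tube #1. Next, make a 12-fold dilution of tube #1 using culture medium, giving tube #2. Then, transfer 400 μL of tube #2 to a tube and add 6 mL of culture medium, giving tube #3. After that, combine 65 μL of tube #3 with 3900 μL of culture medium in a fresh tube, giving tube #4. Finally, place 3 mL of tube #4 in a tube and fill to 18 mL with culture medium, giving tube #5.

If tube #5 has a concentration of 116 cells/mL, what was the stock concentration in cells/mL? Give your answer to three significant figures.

Step 1: 2.25 mL + 8.8 mL = 11.05 mL total → factor 11.05/2.25 = 4.9111
Step 2: 12-fold → factor 12
Step 3: 400 μL + 6 mL = 6400 μL total → factor 6400/400 = 16
Step 4: 65 μL + 3900 μL = 3965 μL total → factor 3965/65 = 61
Step 5: 3 mL brought to 18 mL → factor 18/3 = 6
Overall dilution factor = 4.9111 × 12 × 16 × 61 × 6 = 3.4511 × 10^5
Stock = 116 cells/mL × 3.4511 × 10^5 = 4.00 × 10^7 cells/mL

4.00 × 10^7 cells/mL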